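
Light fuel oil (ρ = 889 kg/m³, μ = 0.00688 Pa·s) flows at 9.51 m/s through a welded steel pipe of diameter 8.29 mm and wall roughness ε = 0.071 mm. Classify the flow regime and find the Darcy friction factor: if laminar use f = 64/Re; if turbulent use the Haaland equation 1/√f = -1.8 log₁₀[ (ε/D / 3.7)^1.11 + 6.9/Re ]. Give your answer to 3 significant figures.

f ≈ 0.0414

Re = ρVD/μ = 889·9.51·0.00829/0.00688 = 1.019e+04.
Re > 4000 → turbulent. ε/D = 7.1e-05/0.00829 = 0.00856; Haaland: 1/√f = -1.8 log₁₀[0.00119 + 0.000677] = 4.913, so f = 0.04143.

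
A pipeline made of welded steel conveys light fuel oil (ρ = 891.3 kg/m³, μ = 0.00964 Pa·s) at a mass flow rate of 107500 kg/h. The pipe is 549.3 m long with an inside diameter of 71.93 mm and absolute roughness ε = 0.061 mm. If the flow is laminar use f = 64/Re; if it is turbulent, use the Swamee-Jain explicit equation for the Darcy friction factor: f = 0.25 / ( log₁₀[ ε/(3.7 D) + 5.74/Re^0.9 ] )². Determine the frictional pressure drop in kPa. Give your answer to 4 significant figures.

ṁ = 107500 kg/h = 107500/3600 = 29.86 kg/s.
A = πD²/4 = π(0.07193)²/4 = 0.004064 m²; mean velocity V = ṁ/(ρA) = 29.86/(891.3 · 0.004064) = 8.245 m/s.
Reynolds number Re = ρVD/μ = 891.3 · 8.245 · 0.07193 / 0.00964 = 5.483e+04.
Re > 4000 → turbulent. Relative roughness ε/D = 6.1e-05/0.07193 = 0.000848. Swamee-Jain: f = 0.25/(log₁₀[0.000848/3.7 + 5.74/5.483e+04^0.9])² = 0.25/(log₁₀[0.000229 + 0.000312])² = 0.25/(-3.267)² = 0.02343.
Darcy-Weisbach: ΔP = f(L/D)(ρV²/2) = 0.02343·(549.3/0.07193)·(891.3·8.245²/2) = 0.02343·7637·3.029e+04 = 5.419e+06 Pa.
ΔP = 5.419e+06 Pa = 5419 kPa.

ΔP ≈ 5419 kPa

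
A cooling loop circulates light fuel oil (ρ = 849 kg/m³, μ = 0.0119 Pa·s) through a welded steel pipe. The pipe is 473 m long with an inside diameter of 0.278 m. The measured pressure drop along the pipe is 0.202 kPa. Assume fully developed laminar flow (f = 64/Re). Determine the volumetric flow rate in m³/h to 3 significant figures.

For laminar flow, f = 64/Re with Re = ρVD/μ, so Darcy-Weisbach reduces to ΔP = 32μLV/D². Solving for V: V = ΔP·D²/(32μL) = 202·(0.278)²/(32·0.0119·473) = 0.08667 m/s.
Check: Re = ρVD/μ = 849·0.08667·0.278/0.0119 = 1719 < 2300, so the laminar assumption holds.
Q = V·A = 0.08667·(π/4·0.278²) = 0.005261 m³/s = 18.9 m³/h.

Q ≈ 18.9 m³/h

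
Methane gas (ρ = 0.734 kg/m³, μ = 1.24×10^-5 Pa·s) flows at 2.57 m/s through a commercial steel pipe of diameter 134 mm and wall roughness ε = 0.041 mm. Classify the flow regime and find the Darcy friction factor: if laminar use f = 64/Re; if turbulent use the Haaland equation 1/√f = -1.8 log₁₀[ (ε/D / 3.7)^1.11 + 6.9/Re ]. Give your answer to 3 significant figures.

Re = ρVD/μ = 0.734·2.57·0.134/1.24e-05 = 2.039e+04.
Re > 4000 → turbulent. ε/D = 4.1e-05/0.134 = 0.000306; Haaland: 1/√f = -1.8 log₁₀[2.94e-05 + 0.000338] = 6.182, so f = 0.02617.

f ≈ 0.0262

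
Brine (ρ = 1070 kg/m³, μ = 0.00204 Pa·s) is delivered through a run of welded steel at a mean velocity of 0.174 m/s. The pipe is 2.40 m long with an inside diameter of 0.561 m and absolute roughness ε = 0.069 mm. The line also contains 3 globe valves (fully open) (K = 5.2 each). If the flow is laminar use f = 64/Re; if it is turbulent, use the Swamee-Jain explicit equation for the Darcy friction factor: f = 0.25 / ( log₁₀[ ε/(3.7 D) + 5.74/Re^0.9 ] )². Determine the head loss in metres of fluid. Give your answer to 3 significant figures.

h_f ≈ 0.0242 m

Reynolds number Re = ρVD/μ = 1070 · 0.174 · 0.561 / 0.00204 = 5.12e+04.
Re > 4000 → turbulent. Relative roughness ε/D = 6.9e-05/0.561 = 0.000123. Swamee-Jain: f = 0.25/(log₁₀[0.000123/3.7 + 5.74/5.12e+04^0.9])² = 0.25/(log₁₀[3.32e-05 + 0.000332])² = 0.25/(-3.438)² = 0.02115.
Total minor-loss coefficient ΣK = 3·5.2 = 15.6.
ΔP = [f·L/D + ΣK]·(ρV²/2) = [0.02115·2.4/0.561 + 15.6]·(1070·0.174²/2) = [0.09049 + 15.6]·16.2 = 254.1 Pa.
Head loss h_f = ΔP/(ρg) = 254.1/(1070·9.81) = 0.0242 m.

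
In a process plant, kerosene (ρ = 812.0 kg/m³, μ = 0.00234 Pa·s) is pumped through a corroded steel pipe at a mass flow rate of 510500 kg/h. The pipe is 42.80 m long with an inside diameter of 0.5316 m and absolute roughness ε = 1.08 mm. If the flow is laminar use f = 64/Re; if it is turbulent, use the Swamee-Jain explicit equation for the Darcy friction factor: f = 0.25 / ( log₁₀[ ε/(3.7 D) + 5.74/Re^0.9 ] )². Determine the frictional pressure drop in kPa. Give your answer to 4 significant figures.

ΔP ≈ 0.5040 kPa

ṁ = 510500 kg/h = 510500/3600 = 141.8 kg/s.
A = πD²/4 = π(0.5316)²/4 = 0.222 m²; mean velocity V = ṁ/(ρA) = 141.8/(812 · 0.222) = 0.7868 m/s.
Reynolds number Re = ρVD/μ = 812 · 0.7868 · 0.5316 / 0.00234 = 1.451e+05.
Re > 4000 → turbulent. Relative roughness ε/D = 0.00108/0.5316 = 0.00203. Swamee-Jain: f = 0.25/(log₁₀[0.00203/3.7 + 5.74/1.451e+05^0.9])² = 0.25/(log₁₀[0.000549 + 0.00013])² = 0.25/(-3.168)² = 0.02491.
Darcy-Weisbach: ΔP = f(L/D)(ρV²/2) = 0.02491·(42.8/0.5316)·(812·0.7868²/2) = 0.02491·80.51·251.4 = 504 Pa.
ΔP = 504 Pa = 0.5040 kPa.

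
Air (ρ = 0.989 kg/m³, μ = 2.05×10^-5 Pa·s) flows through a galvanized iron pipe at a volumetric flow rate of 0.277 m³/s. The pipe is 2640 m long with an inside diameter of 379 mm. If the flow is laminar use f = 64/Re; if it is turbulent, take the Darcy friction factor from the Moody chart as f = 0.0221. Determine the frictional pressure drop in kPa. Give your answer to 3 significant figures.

ΔP ≈ 0.459 kPa

Cross-sectional area A = πD²/4 = π(0.379)²/4 = 0.1128 m²; mean velocity V = Q/A = 0.277/0.1128 = 2.455 m/s.
Reynolds number Re = ρVD/μ = 0.989 · 2.455 · 0.379 / 2.05e-05 = 4.489e+04.
Re > 4000 → turbulent; use the Moody-chart value f = 0.0221.
Darcy-Weisbach: ΔP = f(L/D)(ρV²/2) = 0.0221·(2640/0.379)·(0.989·2.455²/2) = 0.0221·6966·2.981 = 458.9 Pa.
ΔP = 458.9 Pa = 0.459 kPa.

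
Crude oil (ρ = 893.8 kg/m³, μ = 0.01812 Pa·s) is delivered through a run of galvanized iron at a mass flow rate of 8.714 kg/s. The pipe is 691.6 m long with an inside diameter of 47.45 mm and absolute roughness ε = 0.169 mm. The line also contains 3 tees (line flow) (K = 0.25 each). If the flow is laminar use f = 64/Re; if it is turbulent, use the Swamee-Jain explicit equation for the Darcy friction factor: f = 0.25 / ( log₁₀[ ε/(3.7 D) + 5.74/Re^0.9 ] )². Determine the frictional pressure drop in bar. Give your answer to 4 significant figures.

ΔP ≈ 69.23 bar

A = πD²/4 = π(0.04745)²/4 = 0.001768 m²; mean velocity V = ṁ/(ρA) = 8.714/(893.8 · 0.001768) = 5.513 m/s.
Reynolds number Re = ρVD/μ = 893.8 · 5.513 · 0.04745 / 0.0181 = 1.29e+04.
Re > 4000 → turbulent. Relative roughness ε/D = 0.000169/0.04745 = 0.00356. Swamee-Jain: f = 0.25/(log₁₀[0.00356/3.7 + 5.74/1.29e+04^0.9])² = 0.25/(log₁₀[0.000963 + 0.00115])² = 0.25/(-2.676)² = 0.03491.
Total minor-loss coefficient ΣK = 3·0.25 = 0.75.
ΔP = [f·L/D + ΣK]·(ρV²/2) = [0.03491·691.6/0.04745 + 0.75]·(893.8·5.513²/2) = [508.9 + 0.75]·1.358e+04 = 6.923e+06 Pa.
ΔP = 6.923e+06 Pa = 69.23 bar.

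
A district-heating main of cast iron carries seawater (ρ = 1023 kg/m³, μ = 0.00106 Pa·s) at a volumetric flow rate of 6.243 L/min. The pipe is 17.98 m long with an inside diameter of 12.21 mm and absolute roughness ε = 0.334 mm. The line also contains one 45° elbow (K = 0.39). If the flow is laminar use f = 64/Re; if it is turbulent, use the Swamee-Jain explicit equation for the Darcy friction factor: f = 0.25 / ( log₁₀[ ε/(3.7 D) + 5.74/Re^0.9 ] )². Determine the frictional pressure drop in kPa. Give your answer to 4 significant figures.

Q = 6.243 L/min = 6.243/60000 = 0.0001041 m³/s.
Cross-sectional area A = πD²/4 = π(0.01221)²/4 = 0.0001171 m²; mean velocity V = Q/A = 0.0001041/0.0001171 = 0.8886 m/s.
Reynolds number Re = ρVD/μ = 1023 · 0.8886 · 0.01221 / 0.00106 = 1.047e+04.
Re > 4000 → turbulent. Relative roughness ε/D = 0.000334/0.01221 = 0.0274. Swamee-Jain: f = 0.25/(log₁₀[0.0274/3.7 + 5.74/1.047e+04^0.9])² = 0.25/(log₁₀[0.00739 + 0.00138])² = 0.25/(-2.057)² = 0.0591.
Total minor-loss coefficient ΣK = 1·0.39 = 0.39.
ΔP = [f·L/D + ΣK]·(ρV²/2) = [0.0591·17.98/0.01221 + 0.39]·(1023·0.8886²/2) = [87.03 + 0.39]·403.9 = 3.531e+04 Pa.
ΔP = 3.531e+04 Pa = 35.31 kPa.

ΔP ≈ 35.31 kPa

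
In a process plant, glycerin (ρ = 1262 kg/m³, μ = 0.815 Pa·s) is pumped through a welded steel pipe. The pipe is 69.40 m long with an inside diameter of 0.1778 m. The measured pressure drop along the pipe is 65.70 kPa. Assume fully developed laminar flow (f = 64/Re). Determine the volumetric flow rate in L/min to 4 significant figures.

Q ≈ 1709 L/min

For laminar flow, f = 64/Re with Re = ρVD/μ, so Darcy-Weisbach reduces to ΔP = 32μLV/D². Solving for V: V = ΔP·D²/(32μL) = 6.57e+04·(0.1778)²/(32·0.815·69.4) = 1.148 m/s.
Check: Re = ρVD/μ = 1262·1.148·0.1778/0.815 = 315.9 < 2300, so the laminar assumption holds.
Q = V·A = 1.148·(π/4·0.1778²) = 0.02849 m³/s = 1709 L/min.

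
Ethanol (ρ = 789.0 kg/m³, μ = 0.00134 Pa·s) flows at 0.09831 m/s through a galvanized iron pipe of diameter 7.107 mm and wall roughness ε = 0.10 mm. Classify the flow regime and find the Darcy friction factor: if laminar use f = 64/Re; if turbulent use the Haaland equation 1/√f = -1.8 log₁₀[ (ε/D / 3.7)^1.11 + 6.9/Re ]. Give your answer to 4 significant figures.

Re = ρVD/μ = 789·0.09831·0.007107/0.00134 = 411.4.
Re < 2300 → laminar, so f = 64/Re = 0.1556 (roughness is irrelevant in laminar flow).

f ≈ 0.1556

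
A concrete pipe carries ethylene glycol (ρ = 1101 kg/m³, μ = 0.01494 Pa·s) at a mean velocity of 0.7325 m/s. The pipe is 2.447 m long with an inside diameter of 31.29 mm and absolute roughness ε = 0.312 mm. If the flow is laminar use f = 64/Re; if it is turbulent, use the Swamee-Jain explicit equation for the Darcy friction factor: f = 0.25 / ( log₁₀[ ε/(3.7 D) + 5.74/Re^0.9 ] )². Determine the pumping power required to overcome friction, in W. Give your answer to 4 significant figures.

Reynolds number Re = ρVD/μ = 1101 · 0.7325 · 0.03129 / 0.0149 = 1689.
Re < 2300 → laminar flow, so f = 64/Re = 64/1689 = 0.03789 (the turbulent correlation is not needed).
Darcy-Weisbach: ΔP = f(L/D)(ρV²/2) = 0.03789·(2.447/0.03129)·(1101·0.7325²/2) = 0.03789·78.2·295.4 = 875.2 Pa.
Q = V·A = 0.7325·0.000769 = 0.0005633 m³/s.
Pumping power P = QΔP = 0.0005633·875.2 = 0.49299 W = 0.4930 W.

P ≈ 0.4930 W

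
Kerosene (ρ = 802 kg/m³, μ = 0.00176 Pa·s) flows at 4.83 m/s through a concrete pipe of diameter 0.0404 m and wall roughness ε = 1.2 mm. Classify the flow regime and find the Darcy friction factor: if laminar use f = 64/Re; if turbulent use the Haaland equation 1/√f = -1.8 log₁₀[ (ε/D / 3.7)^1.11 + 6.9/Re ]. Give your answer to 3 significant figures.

Re = ρVD/μ = 802·4.83·0.0404/0.00176 = 8.892e+04.
Re > 4000 → turbulent. ε/D = 0.0012/0.0404 = 0.0297; Haaland: 1/√f = -1.8 log₁₀[0.00472 + 7.76e-05] = 4.174, so f = 0.0574.

f ≈ 0.0574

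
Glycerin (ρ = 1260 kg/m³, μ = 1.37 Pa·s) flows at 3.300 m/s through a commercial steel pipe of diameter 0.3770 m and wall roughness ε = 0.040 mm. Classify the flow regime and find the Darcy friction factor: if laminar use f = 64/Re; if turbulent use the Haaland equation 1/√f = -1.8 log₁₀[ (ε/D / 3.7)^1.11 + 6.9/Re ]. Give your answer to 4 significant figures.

Re = ρVD/μ = 1260·3.3·0.377/1.37 = 1144.
Re < 2300 → laminar, so f = 64/Re = 0.05593 (roughness is irrelevant in laminar flow).

f ≈ 0.05593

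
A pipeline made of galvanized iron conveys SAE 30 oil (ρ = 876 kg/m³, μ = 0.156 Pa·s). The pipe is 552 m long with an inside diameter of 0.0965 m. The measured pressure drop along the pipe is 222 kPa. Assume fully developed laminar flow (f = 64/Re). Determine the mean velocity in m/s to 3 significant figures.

V ≈ 0.750 m/s

For laminar flow, f = 64/Re with Re = ρVD/μ, so Darcy-Weisbach reduces to ΔP = 32μLV/D². Solving for V: V = ΔP·D²/(32μL) = 2.22e+05·(0.0965)²/(32·0.156·552) = 0.7502 m/s.
Check: Re = ρVD/μ = 876·0.7502·0.0965/0.156 = 406.5 < 2300, so the laminar assumption holds.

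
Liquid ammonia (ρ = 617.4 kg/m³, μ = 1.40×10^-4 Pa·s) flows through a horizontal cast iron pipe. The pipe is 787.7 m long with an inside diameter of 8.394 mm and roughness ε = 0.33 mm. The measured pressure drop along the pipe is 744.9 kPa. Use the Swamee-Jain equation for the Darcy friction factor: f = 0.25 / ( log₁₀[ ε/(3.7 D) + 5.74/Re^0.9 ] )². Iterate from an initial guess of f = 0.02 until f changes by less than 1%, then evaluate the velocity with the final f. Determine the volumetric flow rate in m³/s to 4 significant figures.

Q ≈ 3.455×10^-5 m³/s

Rearranging Darcy-Weisbach: V = √(2·ΔP·D/(f·L·ρ)). With ε/D = 0.00033/0.008394 = 0.0393, iterate starting from f = 0.02:
  f = 0.02 → V = √(2·7.449e+05·0.008394/(0.02·787.7·617.4)) = 1.134 m/s; Re = ρVD/μ = 4.197e+04; f → 0.06523
  f = 0.06523 → V = 0.6279 m/s; Re = 2.324e+04; f → 0.06596
  f = 0.06596 → V = 0.6244 m/s; Re = 2.311e+04; f → 0.06596
Converged (Δf/f < 1%). With the final f = 0.06596: V = √(2·7.449e+05·0.008394/(0.06596·787.7·617.4)) = 0.6244 m/s.
Q = V·A = 0.6244·(π/4·0.008394²) = 3.455e-05 m³/s = 3.455×10^-5 m³/s.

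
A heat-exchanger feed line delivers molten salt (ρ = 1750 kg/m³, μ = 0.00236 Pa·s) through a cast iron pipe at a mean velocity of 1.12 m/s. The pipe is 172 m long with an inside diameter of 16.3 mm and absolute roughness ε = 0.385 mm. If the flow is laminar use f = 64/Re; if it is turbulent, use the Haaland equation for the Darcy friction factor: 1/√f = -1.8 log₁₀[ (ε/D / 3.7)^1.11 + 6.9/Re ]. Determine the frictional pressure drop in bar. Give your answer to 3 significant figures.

Reynolds number Re = ρVD/μ = 1750 · 1.12 · 0.0163 / 0.00236 = 1.354e+04.
Re > 4000 → turbulent. Relative roughness ε/D = 0.000385/0.0163 = 0.0236. Haaland: 1/√f = -1.8 log₁₀[(0.0236/3.7)^1.11 + 6.9/1.354e+04] = -1.8 log₁₀[0.00366 + 0.00051] = 4.284, so f = 0.0545.
Darcy-Weisbach: ΔP = f(L/D)(ρV²/2) = 0.0545·(172/0.0163)·(1750·1.12²/2) = 0.0545·1.055e+04·1098 = 6.312e+05 Pa.
ΔP = 6.312e+05 Pa = 6.31 bar.

ΔP ≈ 6.31 bar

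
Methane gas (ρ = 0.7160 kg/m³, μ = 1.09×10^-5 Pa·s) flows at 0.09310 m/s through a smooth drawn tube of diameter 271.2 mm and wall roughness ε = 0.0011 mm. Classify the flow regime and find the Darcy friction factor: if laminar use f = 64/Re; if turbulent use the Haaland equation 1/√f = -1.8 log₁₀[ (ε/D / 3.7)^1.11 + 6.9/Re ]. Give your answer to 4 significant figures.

Re = ρVD/μ = 0.716·0.0931·0.2712/1.09e-05 = 1659.
Re < 2300 → laminar, so f = 64/Re = 0.03859 (roughness is irrelevant in laminar flow).

f ≈ 0.03859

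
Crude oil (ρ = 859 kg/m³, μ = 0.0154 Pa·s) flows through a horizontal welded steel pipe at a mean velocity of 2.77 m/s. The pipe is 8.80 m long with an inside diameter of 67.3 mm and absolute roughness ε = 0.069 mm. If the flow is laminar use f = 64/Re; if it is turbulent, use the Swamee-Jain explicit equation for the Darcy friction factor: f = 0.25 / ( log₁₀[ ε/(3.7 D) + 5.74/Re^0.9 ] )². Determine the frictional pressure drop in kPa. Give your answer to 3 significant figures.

Reynolds number Re = ρVD/μ = 859 · 2.77 · 0.0673 / 0.0154 = 1.04e+04.
Re > 4000 → turbulent. Relative roughness ε/D = 6.9e-05/0.0673 = 0.00103. Swamee-Jain: f = 0.25/(log₁₀[0.00103/3.7 + 5.74/1.04e+04^0.9])² = 0.25/(log₁₀[0.000277 + 0.00139])² = 0.25/(-2.778)² = 0.03241.
Darcy-Weisbach: ΔP = f(L/D)(ρV²/2) = 0.03241·(8.8/0.0673)·(859·2.77²/2) = 0.03241·130.8·3296 = 1.396e+04 Pa.
ΔP = 1.396e+04 Pa = 14.0 kPa.

ΔP ≈ 14.0 kPa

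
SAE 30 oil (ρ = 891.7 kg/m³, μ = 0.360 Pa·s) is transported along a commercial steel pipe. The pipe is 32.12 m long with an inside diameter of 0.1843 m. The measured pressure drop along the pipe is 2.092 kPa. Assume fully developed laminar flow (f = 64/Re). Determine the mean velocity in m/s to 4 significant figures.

V ≈ 0.1920 m/s

For laminar flow, f = 64/Re with Re = ρVD/μ, so Darcy-Weisbach reduces to ΔP = 32μLV/D². Solving for V: V = ΔP·D²/(32μL) = 2092·(0.1843)²/(32·0.36·32.12) = 0.192 m/s.
Check: Re = ρVD/μ = 891.7·0.192·0.1843/0.36 = 87.66 < 2300, so the laminar assumption holds.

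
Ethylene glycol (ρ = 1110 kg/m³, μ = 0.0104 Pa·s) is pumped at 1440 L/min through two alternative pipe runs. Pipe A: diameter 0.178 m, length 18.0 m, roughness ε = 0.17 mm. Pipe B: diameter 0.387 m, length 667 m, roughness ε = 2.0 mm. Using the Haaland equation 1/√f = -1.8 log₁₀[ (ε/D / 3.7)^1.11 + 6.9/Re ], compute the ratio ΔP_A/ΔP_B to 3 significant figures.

Pipe A: V = Q/A = 0.024/0.02488 = 0.9645 m/s; Re = 1.832e+04; ε/D = 0.000955; Haaland → f = 0.02803; ΔP_A = f(L/D)(ρV²/2) = 1463 Pa.
Pipe B: V = Q/A = 0.024/0.1176 = 0.204 m/s; Re = 8428; ε/D = 0.00517; Haaland → f = 0.03868; ΔP_B = f(L/D)(ρV²/2) = 1540 Pa.
ΔP_A/ΔP_B = 1463/1540 = 0.950.

ΔP_A/ΔP_B ≈ 0.950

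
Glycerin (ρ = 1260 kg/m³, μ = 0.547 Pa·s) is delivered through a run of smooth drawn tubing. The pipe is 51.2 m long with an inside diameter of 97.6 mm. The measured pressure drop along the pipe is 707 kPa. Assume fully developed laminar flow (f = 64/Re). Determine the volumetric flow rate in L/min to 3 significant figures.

For laminar flow, f = 64/Re with Re = ρVD/μ, so Darcy-Weisbach reduces to ΔP = 32μLV/D². Solving for V: V = ΔP·D²/(32μL) = 7.07e+05·(0.0976)²/(32·0.547·51.2) = 7.515 m/s.
Check: Re = ρVD/μ = 1260·7.515·0.0976/0.547 = 1689 < 2300, so the laminar assumption holds.
Q = V·A = 7.515·(π/4·0.0976²) = 0.05622 m³/s = 3370 L/min.

Q ≈ 3370 L/min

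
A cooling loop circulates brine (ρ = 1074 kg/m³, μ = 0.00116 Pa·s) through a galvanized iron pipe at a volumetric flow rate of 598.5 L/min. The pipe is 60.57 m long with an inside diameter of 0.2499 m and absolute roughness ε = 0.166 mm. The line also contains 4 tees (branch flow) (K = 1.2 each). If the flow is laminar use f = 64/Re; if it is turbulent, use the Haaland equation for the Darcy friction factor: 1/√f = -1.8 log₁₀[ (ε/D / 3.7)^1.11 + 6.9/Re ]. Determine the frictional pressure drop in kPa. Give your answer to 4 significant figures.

Q = 598.5 L/min = 598.5/60000 = 0.009975 m³/s.
Cross-sectional area A = πD²/4 = π(0.2499)²/4 = 0.04905 m²; mean velocity V = Q/A = 0.009975/0.04905 = 0.2034 m/s.
Reynolds number Re = ρVD/μ = 1074 · 0.2034 · 0.2499 / 0.00116 = 4.705e+04.
Re > 4000 → turbulent. Relative roughness ε/D = 0.000166/0.2499 = 0.000664. Haaland: 1/√f = -1.8 log₁₀[(0.000664/3.7)^1.11 + 6.9/4.705e+04] = -1.8 log₁₀[6.95e-05 + 0.000147] = 6.597, so f = 0.02297.
Total minor-loss coefficient ΣK = 4·1.2 = 4.8.
ΔP = [f·L/D + ΣK]·(ρV²/2) = [0.02297·60.57/0.2499 + 4.8]·(1074·0.2034²/2) = [5.569 + 4.8]·22.21 = 230.3 Pa.
ΔP = 230.3 Pa = 0.2303 kPa.

ΔP ≈ 0.2303 kPa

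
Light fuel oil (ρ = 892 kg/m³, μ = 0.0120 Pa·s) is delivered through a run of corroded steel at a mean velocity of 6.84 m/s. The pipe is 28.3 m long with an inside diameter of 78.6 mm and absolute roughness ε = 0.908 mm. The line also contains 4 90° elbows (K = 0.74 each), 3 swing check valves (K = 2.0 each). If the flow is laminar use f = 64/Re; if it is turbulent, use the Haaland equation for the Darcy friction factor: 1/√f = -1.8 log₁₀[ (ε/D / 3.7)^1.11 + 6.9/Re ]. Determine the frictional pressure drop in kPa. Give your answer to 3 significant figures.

ΔP ≈ 496 kPa

Reynolds number Re = ρVD/μ = 892 · 6.84 · 0.0786 / 0.012 = 3.996e+04.
Re > 4000 → turbulent. Relative roughness ε/D = 0.000908/0.0786 = 0.0116. Haaland: 1/√f = -1.8 log₁₀[(0.0116/3.7)^1.11 + 6.9/3.996e+04] = -1.8 log₁₀[0.00166 + 0.000173] = 4.929, so f = 0.04117.
Total minor-loss coefficient ΣK = 4·0.74 + 3·2 = 8.96.
ΔP = [f·L/D + ΣK]·(ρV²/2) = [0.04117·28.3/0.0786 + 8.96]·(892·6.84²/2) = [14.82 + 8.96]·2.087e+04 = 4.963e+05 Pa.
ΔP = 4.963e+05 Pa = 496 kPa.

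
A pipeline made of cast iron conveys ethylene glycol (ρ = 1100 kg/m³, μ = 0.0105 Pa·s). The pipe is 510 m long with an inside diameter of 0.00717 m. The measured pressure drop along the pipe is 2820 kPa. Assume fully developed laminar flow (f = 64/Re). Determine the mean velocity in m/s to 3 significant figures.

V ≈ 0.846 m/s

For laminar flow, f = 64/Re with Re = ρVD/μ, so Darcy-Weisbach reduces to ΔP = 32μLV/D². Solving for V: V = ΔP·D²/(32μL) = 2.82e+06·(0.00717)²/(32·0.0105·510) = 0.846 m/s.
Check: Re = ρVD/μ = 1100·0.846·0.00717/0.0105 = 635.5 < 2300, so the laminar assumption holds.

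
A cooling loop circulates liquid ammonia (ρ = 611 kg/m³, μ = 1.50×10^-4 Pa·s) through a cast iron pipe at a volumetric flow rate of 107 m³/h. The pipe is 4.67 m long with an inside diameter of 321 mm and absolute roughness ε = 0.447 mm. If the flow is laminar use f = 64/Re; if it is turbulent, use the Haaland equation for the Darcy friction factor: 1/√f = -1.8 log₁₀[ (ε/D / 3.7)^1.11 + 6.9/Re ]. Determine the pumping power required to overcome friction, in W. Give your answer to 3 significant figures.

Q = 107 m³/h = 107/3600 = 0.02972 m³/s.
Cross-sectional area A = πD²/4 = π(0.321)²/4 = 0.08093 m²; mean velocity V = Q/A = 0.02972/0.08093 = 0.3673 m/s.
Reynolds number Re = ρVD/μ = 611 · 0.3673 · 0.321 / 0.00015 = 4.802e+05.
Re > 4000 → turbulent. Relative roughness ε/D = 0.000447/0.321 = 0.00139. Haaland: 1/√f = -1.8 log₁₀[(0.00139/3.7)^1.11 + 6.9/4.802e+05] = -1.8 log₁₀[0.000158 + 1.44e-05] = 6.774, so f = 0.02179.
Darcy-Weisbach: ΔP = f(L/D)(ρV²/2) = 0.02179·(4.67/0.321)·(611·0.3673²/2) = 0.02179·14.55·41.21 = 13.06 Pa.
Pumping power P = QΔP = 0.02972·13.06 = 0.3883 W = 0.388 W.

P ≈ 0.388 W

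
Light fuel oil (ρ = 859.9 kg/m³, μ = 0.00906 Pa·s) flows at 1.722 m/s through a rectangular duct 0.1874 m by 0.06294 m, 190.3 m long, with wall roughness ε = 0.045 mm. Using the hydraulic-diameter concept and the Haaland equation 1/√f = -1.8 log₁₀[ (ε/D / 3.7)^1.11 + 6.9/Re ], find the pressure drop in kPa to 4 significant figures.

ΔP ≈ 72.78 kPa

Hydraulic diameter D_h = 4A/P = 4·(0.1874·0.06294)/(2·(0.1874+0.06294)) = 0.04718/0.5007 = 0.09423 m.
Re = ρVD_h/μ = 859.9·1.722·0.09423/0.00906 = 1.54e+04.
ε/D_h = 4.5e-05/0.09423 = 0.000478; Haaland gives 1/√f = -1.8 log₁₀[4.82e-05+0.000448] = 5.948, so f = 0.02827.
ΔP = f(L/D_h)(ρV²/2) = 0.02827·190.3/0.09423·1275 = 7.278e+04 Pa.
ΔP = 72.78 kPa.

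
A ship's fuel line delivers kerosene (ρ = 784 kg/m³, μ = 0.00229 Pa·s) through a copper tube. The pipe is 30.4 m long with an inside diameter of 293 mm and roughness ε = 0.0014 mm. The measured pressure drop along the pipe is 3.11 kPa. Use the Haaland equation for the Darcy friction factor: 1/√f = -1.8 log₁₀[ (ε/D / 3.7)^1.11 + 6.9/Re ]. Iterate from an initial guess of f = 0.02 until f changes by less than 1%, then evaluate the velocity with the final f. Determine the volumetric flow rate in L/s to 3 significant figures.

Rearranging Darcy-Weisbach: V = √(2·ΔP·D/(f·L·ρ)). With ε/D = 1.4e-06/0.293 = 4.78e-06, iterate starting from f = 0.02:
  f = 0.02 → V = √(2·3110·0.293/(0.02·30.4·784)) = 1.955 m/s; Re = ρVD/μ = 1.961e+05; f → 0.01558
  f = 0.01558 → V = 2.215 m/s; Re = 2.222e+05; f → 0.01522
  f = 0.01522 → V = 2.242 m/s; Re = 2.249e+05; f → 0.01518
Converged (Δf/f < 1%). With the final f = 0.01518: V = √(2·3110·0.293/(0.01518·30.4·784)) = 2.244 m/s.
Q = V·A = 2.244·(π/4·0.293²) = 0.1513 m³/s = 151 L/s.

Q ≈ 151 L/s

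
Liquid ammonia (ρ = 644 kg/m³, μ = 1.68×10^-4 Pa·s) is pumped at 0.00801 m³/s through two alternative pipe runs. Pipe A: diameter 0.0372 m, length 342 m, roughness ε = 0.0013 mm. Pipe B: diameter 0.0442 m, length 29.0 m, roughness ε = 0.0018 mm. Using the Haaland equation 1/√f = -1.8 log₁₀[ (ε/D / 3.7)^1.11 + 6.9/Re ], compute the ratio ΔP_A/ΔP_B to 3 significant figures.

ΔP_A/ΔP_B ≈ 27.1

Pipe A: V = Q/A = 0.00801/0.001087 = 7.37 m/s; Re = 1.051e+06; ε/D = 3.49e-05; Haaland → f = 0.01217; ΔP_A = f(L/D)(ρV²/2) = 1.957e+06 Pa.
Pipe B: V = Q/A = 0.00801/0.001534 = 5.22 m/s; Re = 8.845e+05; ε/D = 4.07e-05; Haaland → f = 0.01254; ΔP_B = f(L/D)(ρV²/2) = 7.22e+04 Pa.
ΔP_A/ΔP_B = 1.957e+06/7.22e+04 = 27.1.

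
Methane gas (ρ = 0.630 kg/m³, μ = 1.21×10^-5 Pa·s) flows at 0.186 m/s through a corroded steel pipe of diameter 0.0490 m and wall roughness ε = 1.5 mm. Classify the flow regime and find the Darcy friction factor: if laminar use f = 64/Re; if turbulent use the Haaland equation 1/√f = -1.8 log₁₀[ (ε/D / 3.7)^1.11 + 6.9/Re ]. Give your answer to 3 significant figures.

Re = ρVD/μ = 0.63·0.186·0.049/1.21e-05 = 474.5.
Re < 2300 → laminar, so f = 64/Re = 0.1349 (roughness is irrelevant in laminar flow).

f ≈ 0.135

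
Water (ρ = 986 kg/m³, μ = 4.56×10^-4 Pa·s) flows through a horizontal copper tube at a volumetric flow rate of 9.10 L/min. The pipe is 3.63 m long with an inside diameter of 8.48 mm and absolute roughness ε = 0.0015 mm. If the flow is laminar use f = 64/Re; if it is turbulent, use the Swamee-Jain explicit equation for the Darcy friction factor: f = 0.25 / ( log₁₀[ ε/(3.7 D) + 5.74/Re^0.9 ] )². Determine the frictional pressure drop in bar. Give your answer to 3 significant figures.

Q = 9.10 L/min = 9.10/60000 = 0.0001517 m³/s.
Cross-sectional area A = πD²/4 = π(0.00848)²/4 = 5.648e-05 m²; mean velocity V = Q/A = 0.0001517/5.648e-05 = 2.685 m/s.
Reynolds number Re = ρVD/μ = 986 · 2.685 · 0.00848 / 0.000456 = 4.924e+04.
Re > 4000 → turbulent. Relative roughness ε/D = 1.5e-06/0.00848 = 0.000177. Swamee-Jain: f = 0.25/(log₁₀[0.000177/3.7 + 5.74/4.924e+04^0.9])² = 0.25/(log₁₀[4.78e-05 + 0.000343])² = 0.25/(-3.408)² = 0.02153.
Darcy-Weisbach: ΔP = f(L/D)(ρV²/2) = 0.02153·(3.63/0.00848)·(986·2.685²/2) = 0.02153·428.1·3555 = 3.277e+04 Pa.
ΔP = 3.277e+04 Pa = 0.328 bar.

ΔP ≈ 0.328 bar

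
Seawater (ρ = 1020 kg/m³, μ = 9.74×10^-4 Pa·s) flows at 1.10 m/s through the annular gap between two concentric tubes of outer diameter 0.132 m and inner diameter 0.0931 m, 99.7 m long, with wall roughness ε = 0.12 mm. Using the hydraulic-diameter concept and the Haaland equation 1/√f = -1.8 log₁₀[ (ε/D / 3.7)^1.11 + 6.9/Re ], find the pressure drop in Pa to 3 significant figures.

Hydraulic diameter D_h = 4A/P = D_o - D_i = 0.132 - 0.0931 = 0.0389 m.
Re = ρVD_h/μ = 1020·1.1·0.0389/0.000974 = 4.481e+04.
ε/D_h = 0.00012/0.0389 = 0.00308; Haaland gives 1/√f = -1.8 log₁₀[0.000382+0.000154] = 5.887, so f = 0.02885.
ΔP = f(L/D_h)(ρV²/2) = 0.02885·99.7/0.0389·617.1 = 4.563e+04 Pa.

ΔP ≈ 45600 Pa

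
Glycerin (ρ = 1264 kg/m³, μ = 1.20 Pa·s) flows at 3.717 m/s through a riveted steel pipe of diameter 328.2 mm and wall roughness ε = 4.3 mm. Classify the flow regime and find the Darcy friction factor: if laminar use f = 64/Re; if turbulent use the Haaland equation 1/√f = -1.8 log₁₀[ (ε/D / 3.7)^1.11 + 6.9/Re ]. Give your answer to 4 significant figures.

f ≈ 0.04981

Re = ρVD/μ = 1264·3.717·0.3282/1.2 = 1285.
Re < 2300 → laminar, so f = 64/Re = 0.04981 (roughness is irrelevant in laminar flow).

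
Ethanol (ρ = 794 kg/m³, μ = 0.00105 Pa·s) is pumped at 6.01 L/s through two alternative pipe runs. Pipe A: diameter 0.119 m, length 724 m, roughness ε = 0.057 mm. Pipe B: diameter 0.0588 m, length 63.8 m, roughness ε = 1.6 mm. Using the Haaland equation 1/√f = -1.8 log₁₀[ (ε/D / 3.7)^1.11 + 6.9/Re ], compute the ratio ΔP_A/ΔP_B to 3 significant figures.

ΔP_A/ΔP_B ≈ 0.135

Pipe A: V = Q/A = 0.00601/0.01112 = 0.5404 m/s; Re = 4.863e+04; ε/D = 0.000479; Haaland → f = 0.0223; ΔP_A = f(L/D)(ρV²/2) = 1.572e+04 Pa.
Pipe B: V = Q/A = 0.00601/0.002715 = 2.213 m/s; Re = 9.841e+04; ε/D = 0.0272; Haaland → f = 0.05536; ΔP_B = f(L/D)(ρV²/2) = 1.168e+05 Pa.
ΔP_A/ΔP_B = 1.572e+04/1.168e+05 = 0.135.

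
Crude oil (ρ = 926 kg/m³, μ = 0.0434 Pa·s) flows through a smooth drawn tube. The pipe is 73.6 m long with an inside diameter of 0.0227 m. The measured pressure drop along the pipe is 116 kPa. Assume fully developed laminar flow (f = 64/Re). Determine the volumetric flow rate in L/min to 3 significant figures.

For laminar flow, f = 64/Re with Re = ρVD/μ, so Darcy-Weisbach reduces to ΔP = 32μLV/D². Solving for V: V = ΔP·D²/(32μL) = 1.16e+05·(0.0227)²/(32·0.0434·73.6) = 0.5848 m/s.
Check: Re = ρVD/μ = 926·0.5848·0.0227/0.0434 = 283.2 < 2300, so the laminar assumption holds.
Q = V·A = 0.5848·(π/4·0.0227²) = 0.0002367 m³/s = 14.2 L/min.

Q ≈ 14.2 L/min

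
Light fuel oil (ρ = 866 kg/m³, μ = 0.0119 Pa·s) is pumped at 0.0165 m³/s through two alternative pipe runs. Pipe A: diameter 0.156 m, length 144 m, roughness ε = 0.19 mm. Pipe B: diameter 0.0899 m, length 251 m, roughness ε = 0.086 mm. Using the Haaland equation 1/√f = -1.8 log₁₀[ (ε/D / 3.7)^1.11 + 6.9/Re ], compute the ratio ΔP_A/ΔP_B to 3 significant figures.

ΔP_A/ΔP_B ≈ 0.0418

Pipe A: V = Q/A = 0.0165/0.01911 = 0.8633 m/s; Re = 9800; ε/D = 0.00122; Haaland → f = 0.03263; ΔP_A = f(L/D)(ρV²/2) = 9719 Pa.
Pipe B: V = Q/A = 0.0165/0.006348 = 2.599 m/s; Re = 1.701e+04; ε/D = 0.000957; Haaland → f = 0.02847; ΔP_B = f(L/D)(ρV²/2) = 2.326e+05 Pa.
ΔP_A/ΔP_B = 9719/2.326e+05 = 0.0418.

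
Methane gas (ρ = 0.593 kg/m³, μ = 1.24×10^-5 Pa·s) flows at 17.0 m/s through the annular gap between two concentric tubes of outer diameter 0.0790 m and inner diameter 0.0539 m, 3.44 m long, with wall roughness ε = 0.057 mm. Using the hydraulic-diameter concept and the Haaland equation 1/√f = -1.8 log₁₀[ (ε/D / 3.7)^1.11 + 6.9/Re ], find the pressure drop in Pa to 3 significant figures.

Hydraulic diameter D_h = 4A/P = D_o - D_i = 0.079 - 0.0539 = 0.0251 m.
Re = ρVD_h/μ = 0.593·17·0.0251/1.24e-05 = 2.041e+04.
ε/D_h = 5.7e-05/0.0251 = 0.00227; Haaland gives 1/√f = -1.8 log₁₀[0.000272+0.000338] = 5.786, so f = 0.02987.
ΔP = f(L/D_h)(ρV²/2) = 0.02987·3.44/0.0251·85.69 = 350.8 Pa.

ΔP ≈ 351 Pa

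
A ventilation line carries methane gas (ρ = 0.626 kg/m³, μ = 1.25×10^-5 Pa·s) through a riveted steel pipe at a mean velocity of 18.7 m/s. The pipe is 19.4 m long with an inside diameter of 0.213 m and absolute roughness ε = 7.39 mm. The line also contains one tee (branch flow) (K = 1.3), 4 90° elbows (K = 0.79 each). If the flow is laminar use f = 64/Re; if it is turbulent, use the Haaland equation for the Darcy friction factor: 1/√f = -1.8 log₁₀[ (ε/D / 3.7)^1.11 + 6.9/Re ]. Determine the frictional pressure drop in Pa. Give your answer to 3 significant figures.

ΔP ≈ 1100 Pa

Reynolds number Re = ρVD/μ = 0.626 · 18.7 · 0.213 / 1.25e-05 = 1.995e+05.
Re > 4000 → turbulent. Relative roughness ε/D = 0.00739/0.213 = 0.0347. Haaland: 1/√f = -1.8 log₁₀[(0.0347/3.7)^1.11 + 6.9/1.995e+05] = -1.8 log₁₀[0.00561 + 3.46e-05] = 4.047, so f = 0.06106.
Total minor-loss coefficient ΣK = 1·1.3 + 4·0.79 = 4.46.
ΔP = [f·L/D + ΣK]·(ρV²/2) = [0.06106·19.4/0.213 + 4.46]·(0.626·18.7²/2) = [5.561 + 4.46]·109.5 = 1097 Pa.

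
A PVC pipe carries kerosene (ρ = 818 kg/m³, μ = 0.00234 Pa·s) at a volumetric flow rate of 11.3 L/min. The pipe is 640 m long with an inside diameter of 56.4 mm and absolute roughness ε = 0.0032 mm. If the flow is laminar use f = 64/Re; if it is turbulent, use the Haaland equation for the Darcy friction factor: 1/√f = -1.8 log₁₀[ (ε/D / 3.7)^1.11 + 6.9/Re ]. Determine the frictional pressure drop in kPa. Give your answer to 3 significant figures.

Q = 11.3 L/min = 11.3/60000 = 0.0001883 m³/s.
Cross-sectional area A = πD²/4 = π(0.0564)²/4 = 0.002498 m²; mean velocity V = Q/A = 0.0001883/0.002498 = 0.07538 m/s.
Reynolds number Re = ρVD/μ = 818 · 0.07538 · 0.0564 / 0.00234 = 1486.
Re < 2300 → laminar flow, so f = 64/Re = 64/1486 = 0.04306 (the turbulent correlation is not needed).
Darcy-Weisbach: ΔP = f(L/D)(ρV²/2) = 0.04306·(640/0.0564)·(818·0.07538²/2) = 0.04306·1.135e+04·2.324 = 1136 Pa.
ΔP = 1136 Pa = 1.14 kPa.

ΔP ≈ 1.14 kPa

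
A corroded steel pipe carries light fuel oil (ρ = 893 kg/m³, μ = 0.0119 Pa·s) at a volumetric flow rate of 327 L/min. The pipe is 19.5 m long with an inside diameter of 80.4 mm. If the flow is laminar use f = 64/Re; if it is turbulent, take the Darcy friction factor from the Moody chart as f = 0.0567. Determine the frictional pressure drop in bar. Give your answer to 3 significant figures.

Q = 327 L/min = 327/60000 = 0.00545 m³/s.
Cross-sectional area A = πD²/4 = π(0.0804)²/4 = 0.005077 m²; mean velocity V = Q/A = 0.00545/0.005077 = 1.073 m/s.
Reynolds number Re = ρVD/μ = 893 · 1.073 · 0.0804 / 0.0119 = 6477.
Re > 4000 → turbulent; use the Moody-chart value f = 0.0567.
Darcy-Weisbach: ΔP = f(L/D)(ρV²/2) = 0.0567·(19.5/0.0804)·(893·1.073²/2) = 0.0567·242.5·514.5 = 7076 Pa.
ΔP = 7076 Pa = 0.0708 bar.

ΔP ≈ 0.0708 bar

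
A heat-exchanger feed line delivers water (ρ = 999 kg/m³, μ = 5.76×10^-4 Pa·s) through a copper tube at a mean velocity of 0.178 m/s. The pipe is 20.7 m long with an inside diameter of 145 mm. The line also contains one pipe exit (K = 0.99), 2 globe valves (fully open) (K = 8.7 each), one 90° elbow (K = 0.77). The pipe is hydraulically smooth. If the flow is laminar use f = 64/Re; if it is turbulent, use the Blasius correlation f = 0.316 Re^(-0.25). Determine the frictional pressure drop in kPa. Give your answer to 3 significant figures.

ΔP ≈ 0.352 kPa

Reynolds number Re = ρVD/μ = 999 · 0.178 · 0.145 / 0.000576 = 4.476e+04.
Re > 4000 → turbulent. Smooth-pipe (Blasius): f = 0.316 Re^(-0.25) = 0.316/(4.476e+04)^0.25 = 0.02172.
Total minor-loss coefficient ΣK = 1·0.99 + 2·8.7 + 1·0.77 = 19.2.
ΔP = [f·L/D + ΣK]·(ρV²/2) = [0.02172·20.7/0.145 + 19.2]·(999·0.178²/2) = [3.101 + 19.2]·15.83 = 352.3 Pa.
ΔP = 352.3 Pa = 0.352 kPa.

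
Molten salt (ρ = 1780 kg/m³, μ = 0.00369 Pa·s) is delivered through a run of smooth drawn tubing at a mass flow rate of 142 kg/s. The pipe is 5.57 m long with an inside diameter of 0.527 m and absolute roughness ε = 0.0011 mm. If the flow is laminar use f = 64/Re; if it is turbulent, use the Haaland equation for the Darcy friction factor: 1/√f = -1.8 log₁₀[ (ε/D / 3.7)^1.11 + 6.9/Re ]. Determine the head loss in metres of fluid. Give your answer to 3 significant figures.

h_f ≈ 0.00130 m

A = πD²/4 = π(0.527)²/4 = 0.2181 m²; mean velocity V = ṁ/(ρA) = 142/(1780 · 0.2181) = 0.3657 m/s.
Reynolds number Re = ρVD/μ = 1780 · 0.3657 · 0.527 / 0.00369 = 9.297e+04.
Re > 4000 → turbulent. Relative roughness ε/D = 1.1e-06/0.527 = 2.09e-06. Haaland: 1/√f = -1.8 log₁₀[(2.09e-06/3.7)^1.11 + 6.9/9.297e+04] = -1.8 log₁₀[1.16e-07 + 7.42e-05] = 7.432, so f = 0.01811.
Darcy-Weisbach: ΔP = f(L/D)(ρV²/2) = 0.01811·(5.57/0.527)·(1780·0.3657²/2) = 0.01811·10.57·119 = 22.78 Pa.
Head loss h_f = ΔP/(ρg) = 22.78/(1780·9.81) = 0.00130 m.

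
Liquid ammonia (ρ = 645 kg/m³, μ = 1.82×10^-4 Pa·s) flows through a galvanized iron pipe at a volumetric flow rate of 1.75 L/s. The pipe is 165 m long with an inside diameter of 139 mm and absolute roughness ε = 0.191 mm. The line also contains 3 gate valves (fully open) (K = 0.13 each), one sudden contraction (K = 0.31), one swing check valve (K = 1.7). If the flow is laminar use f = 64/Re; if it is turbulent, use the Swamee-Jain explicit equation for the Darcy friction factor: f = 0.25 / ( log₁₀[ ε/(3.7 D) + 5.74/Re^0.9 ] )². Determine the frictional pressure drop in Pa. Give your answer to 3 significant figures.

Q = 1.75 L/s = 1.75/1000 = 0.00175 m³/s.
Cross-sectional area A = πD²/4 = π(0.139)²/4 = 0.01517 m²; mean velocity V = Q/A = 0.00175/0.01517 = 0.1153 m/s.
Reynolds number Re = ρVD/μ = 645 · 0.1153 · 0.139 / 0.000182 = 5.681e+04.
Re > 4000 → turbulent. Relative roughness ε/D = 0.000191/0.139 = 0.00137. Swamee-Jain: f = 0.25/(log₁₀[0.00137/3.7 + 5.74/5.681e+04^0.9])² = 0.25/(log₁₀[0.000371 + 0.000302])² = 0.25/(-3.172)² = 0.02485.
Total minor-loss coefficient ΣK = 3·0.13 + 1·0.31 + 1·1.7 = 2.4.
ΔP = [f·L/D + ΣK]·(ρV²/2) = [0.02485·165/0.139 + 2.4]·(645·0.1153²/2) = [29.5 + 2.4]·4.289 = 136.8 Pa.

ΔP ≈ 137 Pa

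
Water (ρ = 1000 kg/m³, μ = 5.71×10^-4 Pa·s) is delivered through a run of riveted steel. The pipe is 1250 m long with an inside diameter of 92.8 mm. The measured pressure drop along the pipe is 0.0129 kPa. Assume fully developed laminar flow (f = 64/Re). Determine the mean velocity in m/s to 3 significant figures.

For laminar flow, f = 64/Re with Re = ρVD/μ, so Darcy-Weisbach reduces to ΔP = 32μLV/D². Solving for V: V = ΔP·D²/(32μL) = 12.9·(0.0928)²/(32·0.000571·1250) = 0.004864 m/s.
Check: Re = ρVD/μ = 1000·0.004864·0.0928/0.000571 = 790.5 < 2300, so the laminar assumption holds.

V ≈ 0.00486 m/s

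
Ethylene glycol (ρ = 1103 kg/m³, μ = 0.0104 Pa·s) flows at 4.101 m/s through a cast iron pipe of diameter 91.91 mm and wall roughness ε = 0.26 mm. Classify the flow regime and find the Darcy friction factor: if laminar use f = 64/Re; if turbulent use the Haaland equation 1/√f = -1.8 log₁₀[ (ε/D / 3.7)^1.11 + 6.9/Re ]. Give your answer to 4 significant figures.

f ≈ 0.02862

Re = ρVD/μ = 1103·4.101·0.09191/0.0104 = 3.998e+04.
Re > 4000 → turbulent. ε/D = 0.00026/0.09191 = 0.00283; Haaland: 1/√f = -1.8 log₁₀[0.000347 + 0.000173] = 5.911, so f = 0.02862.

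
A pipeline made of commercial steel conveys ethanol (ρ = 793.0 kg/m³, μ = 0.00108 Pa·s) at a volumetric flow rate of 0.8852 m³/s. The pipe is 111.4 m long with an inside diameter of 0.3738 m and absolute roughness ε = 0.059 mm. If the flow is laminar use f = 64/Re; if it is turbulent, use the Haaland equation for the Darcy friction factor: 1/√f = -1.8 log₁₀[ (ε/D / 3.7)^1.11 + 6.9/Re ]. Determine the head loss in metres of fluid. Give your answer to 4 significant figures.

h_f ≈ 13.44 m

Cross-sectional area A = πD²/4 = π(0.3738)²/4 = 0.1097 m²; mean velocity V = Q/A = 0.8852/0.1097 = 8.066 m/s.
Reynolds number Re = ρVD/μ = 793 · 8.066 · 0.3738 / 0.00108 = 2.214e+06.
Re > 4000 → turbulent. Relative roughness ε/D = 5.9e-05/0.3738 = 0.000158. Haaland: 1/√f = -1.8 log₁₀[(0.000158/3.7)^1.11 + 6.9/2.214e+06] = -1.8 log₁₀[1.41e-05 + 3.12e-06] = 8.575, so f = 0.0136.
Darcy-Weisbach: ΔP = f(L/D)(ρV²/2) = 0.0136·(111.4/0.3738)·(793·8.066²/2) = 0.0136·298·2.58e+04 = 1.046e+05 Pa.
Head loss h_f = ΔP/(ρg) = 1.046e+05/(793·9.81) = 13.44 m.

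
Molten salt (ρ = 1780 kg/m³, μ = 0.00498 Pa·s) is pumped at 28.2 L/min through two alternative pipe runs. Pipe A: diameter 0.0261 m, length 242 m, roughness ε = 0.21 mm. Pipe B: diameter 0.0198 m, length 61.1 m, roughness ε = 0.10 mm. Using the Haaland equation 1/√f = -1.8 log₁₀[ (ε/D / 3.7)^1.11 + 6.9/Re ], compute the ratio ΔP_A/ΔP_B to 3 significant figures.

Pipe A: V = Q/A = 0.00047/0.000535 = 0.8785 m/s; Re = 8195; ε/D = 0.00805; Haaland → f = 0.04203; ΔP_A = f(L/D)(ρV²/2) = 2.676e+05 Pa.
Pipe B: V = Q/A = 0.00047/0.0003079 = 1.526 m/s; Re = 1.08e+04; ε/D = 0.00505; Haaland → f = 0.03705; ΔP_B = f(L/D)(ρV²/2) = 2.371e+05 Pa.
ΔP_A/ΔP_B = 2.676e+05/2.371e+05 = 1.13.

ΔP_A/ΔP_B ≈ 1.13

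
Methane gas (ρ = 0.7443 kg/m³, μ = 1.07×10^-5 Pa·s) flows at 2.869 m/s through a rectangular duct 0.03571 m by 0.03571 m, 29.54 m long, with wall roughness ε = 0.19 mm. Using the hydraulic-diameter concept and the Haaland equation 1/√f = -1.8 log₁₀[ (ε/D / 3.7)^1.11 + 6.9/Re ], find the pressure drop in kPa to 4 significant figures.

ΔP ≈ 0.1014 kPa

Hydraulic diameter D_h = 4A/P = 4·(0.03571·0.03571)/(2·(0.03571+0.03571)) = 0.005101/0.1428 = 0.03571 m.
Re = ρVD_h/μ = 0.7443·2.869·0.03571/1.07e-05 = 7127.
ε/D_h = 0.00019/0.03571 = 0.00532; Haaland gives 1/√f = -1.8 log₁₀[0.0007+0.000968] = 5, so f = 0.04.
ΔP = f(L/D_h)(ρV²/2) = 0.04·29.54/0.03571·3.063 = 101.4 Pa.
ΔP = 0.1014 kPa.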